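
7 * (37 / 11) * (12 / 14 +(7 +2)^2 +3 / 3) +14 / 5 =107454 / 55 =1953.71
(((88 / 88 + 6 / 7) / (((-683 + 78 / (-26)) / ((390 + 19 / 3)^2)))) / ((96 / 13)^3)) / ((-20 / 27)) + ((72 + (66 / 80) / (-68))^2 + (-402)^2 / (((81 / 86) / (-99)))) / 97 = -694987707922533441139 / 3969942139699200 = -175062.43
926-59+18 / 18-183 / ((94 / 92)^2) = 1530184 / 2209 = 692.70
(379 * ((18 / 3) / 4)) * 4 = 2274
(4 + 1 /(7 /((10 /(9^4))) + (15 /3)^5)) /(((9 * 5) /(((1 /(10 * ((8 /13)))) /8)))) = 222963 /123483200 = 0.00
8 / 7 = 1.14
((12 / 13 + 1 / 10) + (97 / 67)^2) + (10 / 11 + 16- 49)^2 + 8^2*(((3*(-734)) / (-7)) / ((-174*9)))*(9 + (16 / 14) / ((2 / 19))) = 702271944715613 / 903056484330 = 777.66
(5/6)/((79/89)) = 445/474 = 0.94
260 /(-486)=-130 /243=-0.53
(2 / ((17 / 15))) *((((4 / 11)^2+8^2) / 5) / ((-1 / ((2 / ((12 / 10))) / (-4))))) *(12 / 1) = 232800 / 2057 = 113.17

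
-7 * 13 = -91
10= 10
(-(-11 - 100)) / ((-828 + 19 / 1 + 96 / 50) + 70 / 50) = -925 / 6714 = -0.14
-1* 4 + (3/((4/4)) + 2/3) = -1/3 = -0.33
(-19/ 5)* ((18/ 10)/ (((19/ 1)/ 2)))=-18/ 25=-0.72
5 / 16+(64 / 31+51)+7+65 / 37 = 1140279 / 18352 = 62.13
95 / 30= 19 / 6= 3.17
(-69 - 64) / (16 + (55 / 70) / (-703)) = -1308986 / 157461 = -8.31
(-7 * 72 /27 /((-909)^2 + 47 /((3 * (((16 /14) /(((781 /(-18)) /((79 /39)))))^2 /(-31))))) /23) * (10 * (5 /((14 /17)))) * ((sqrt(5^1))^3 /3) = -16296499200 * sqrt(5) /130108718826949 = -0.00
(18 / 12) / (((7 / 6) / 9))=81 / 7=11.57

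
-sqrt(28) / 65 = -2 * sqrt(7) / 65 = -0.08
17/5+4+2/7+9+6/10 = 121/7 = 17.29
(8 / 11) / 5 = 8 / 55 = 0.15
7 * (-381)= -2667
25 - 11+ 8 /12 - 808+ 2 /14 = -16657 /21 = -793.19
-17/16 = -1.06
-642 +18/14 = -4485/7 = -640.71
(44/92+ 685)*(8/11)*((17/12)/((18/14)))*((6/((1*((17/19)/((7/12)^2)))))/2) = 51373511/81972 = 626.72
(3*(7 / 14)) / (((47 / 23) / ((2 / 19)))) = 69 / 893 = 0.08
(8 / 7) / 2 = 0.57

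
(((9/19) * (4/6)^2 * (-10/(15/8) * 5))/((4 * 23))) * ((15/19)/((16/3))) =-75/8303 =-0.01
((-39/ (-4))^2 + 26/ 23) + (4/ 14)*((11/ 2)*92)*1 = 620209/ 2576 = 240.76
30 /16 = 15 /8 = 1.88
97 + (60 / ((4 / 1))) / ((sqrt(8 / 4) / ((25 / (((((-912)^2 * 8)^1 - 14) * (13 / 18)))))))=3375 * sqrt(2) / 86501194 + 97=97.00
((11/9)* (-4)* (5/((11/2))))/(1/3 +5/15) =-6.67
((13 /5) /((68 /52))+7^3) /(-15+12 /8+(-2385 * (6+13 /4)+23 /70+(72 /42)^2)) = -5747504 /367710901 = -0.02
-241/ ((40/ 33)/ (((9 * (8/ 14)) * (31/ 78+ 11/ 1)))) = -3030093/ 260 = -11654.20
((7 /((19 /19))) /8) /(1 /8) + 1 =8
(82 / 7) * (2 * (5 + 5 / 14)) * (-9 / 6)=-9225 / 49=-188.27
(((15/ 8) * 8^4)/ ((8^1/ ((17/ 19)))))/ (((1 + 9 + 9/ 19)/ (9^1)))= 146880/ 199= 738.09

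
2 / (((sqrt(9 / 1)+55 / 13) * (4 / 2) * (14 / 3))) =39 / 1316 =0.03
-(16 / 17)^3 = -4096 / 4913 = -0.83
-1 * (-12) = 12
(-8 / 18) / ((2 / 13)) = -26 / 9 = -2.89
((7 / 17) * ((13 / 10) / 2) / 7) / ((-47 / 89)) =-1157 / 15980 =-0.07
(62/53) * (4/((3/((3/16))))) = 31/106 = 0.29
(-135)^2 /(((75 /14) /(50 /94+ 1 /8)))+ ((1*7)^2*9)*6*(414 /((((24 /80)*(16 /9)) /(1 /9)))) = 43325037 /188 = 230452.32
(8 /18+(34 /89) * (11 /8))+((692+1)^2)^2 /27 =27369173440559 /3204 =8542188963.97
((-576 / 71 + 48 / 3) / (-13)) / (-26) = 280 / 11999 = 0.02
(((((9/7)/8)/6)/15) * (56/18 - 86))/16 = -373/40320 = -0.01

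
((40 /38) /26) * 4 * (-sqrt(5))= -40 * sqrt(5) /247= -0.36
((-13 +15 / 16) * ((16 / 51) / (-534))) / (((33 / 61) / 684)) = 447374 / 49929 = 8.96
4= 4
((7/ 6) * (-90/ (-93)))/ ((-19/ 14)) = -490/ 589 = -0.83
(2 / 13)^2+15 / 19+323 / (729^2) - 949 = -1618039111795 / 1706457051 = -948.19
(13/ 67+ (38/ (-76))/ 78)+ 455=4757621/ 10452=455.19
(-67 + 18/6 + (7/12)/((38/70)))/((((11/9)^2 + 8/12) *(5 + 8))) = -387369/172900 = -2.24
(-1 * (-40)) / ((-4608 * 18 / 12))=-5 / 864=-0.01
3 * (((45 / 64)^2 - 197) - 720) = -11262021 / 4096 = -2749.52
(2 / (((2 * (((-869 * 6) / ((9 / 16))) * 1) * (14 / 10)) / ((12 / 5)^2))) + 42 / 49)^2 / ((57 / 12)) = 2715764769 / 17576372275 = 0.15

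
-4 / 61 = -0.07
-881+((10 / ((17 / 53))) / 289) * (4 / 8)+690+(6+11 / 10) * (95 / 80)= -143471243 / 786080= -182.51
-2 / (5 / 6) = -12 / 5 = -2.40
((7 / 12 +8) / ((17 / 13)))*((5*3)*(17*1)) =6695 / 4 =1673.75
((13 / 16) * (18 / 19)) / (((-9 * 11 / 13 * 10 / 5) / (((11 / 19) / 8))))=-169 / 46208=-0.00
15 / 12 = 5 / 4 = 1.25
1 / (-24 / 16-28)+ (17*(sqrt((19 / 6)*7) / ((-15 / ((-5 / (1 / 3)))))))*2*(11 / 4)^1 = -2 / 59+ 187*sqrt(798) / 12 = 440.18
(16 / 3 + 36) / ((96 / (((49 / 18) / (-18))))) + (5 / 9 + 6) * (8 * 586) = 30732.38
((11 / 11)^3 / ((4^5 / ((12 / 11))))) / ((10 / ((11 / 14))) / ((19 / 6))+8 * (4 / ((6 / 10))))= 171 / 9205760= 0.00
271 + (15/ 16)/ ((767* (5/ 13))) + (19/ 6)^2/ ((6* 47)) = 271.04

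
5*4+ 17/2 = 28.50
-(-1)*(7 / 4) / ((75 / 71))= 497 / 300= 1.66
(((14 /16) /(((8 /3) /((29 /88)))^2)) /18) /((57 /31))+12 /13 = 5426393965 /5876023296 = 0.92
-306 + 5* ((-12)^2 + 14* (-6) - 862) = -4316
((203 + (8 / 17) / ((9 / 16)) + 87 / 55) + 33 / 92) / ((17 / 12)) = 145.25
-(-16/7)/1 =16/7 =2.29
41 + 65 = 106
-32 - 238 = -270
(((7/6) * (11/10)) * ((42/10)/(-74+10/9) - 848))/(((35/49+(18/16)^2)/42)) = -20990172434/909175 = -23087.05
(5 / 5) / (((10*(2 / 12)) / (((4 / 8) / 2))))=3 / 20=0.15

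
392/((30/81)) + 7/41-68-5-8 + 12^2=229922/205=1121.57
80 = 80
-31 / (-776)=31 / 776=0.04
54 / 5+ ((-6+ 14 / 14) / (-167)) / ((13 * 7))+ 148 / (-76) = 12781152 / 1443715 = 8.85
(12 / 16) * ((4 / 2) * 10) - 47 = -32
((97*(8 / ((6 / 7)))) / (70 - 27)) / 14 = 194 / 129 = 1.50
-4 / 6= -2 / 3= -0.67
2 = 2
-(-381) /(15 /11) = 1397 /5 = 279.40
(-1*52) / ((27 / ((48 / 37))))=-832 / 333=-2.50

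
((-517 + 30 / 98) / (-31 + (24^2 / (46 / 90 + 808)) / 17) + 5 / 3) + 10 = 79817069009 / 2814744387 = 28.36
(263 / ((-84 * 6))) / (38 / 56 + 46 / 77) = -2893 / 7074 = -0.41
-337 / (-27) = 337 / 27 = 12.48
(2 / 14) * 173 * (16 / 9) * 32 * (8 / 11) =708608 / 693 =1022.52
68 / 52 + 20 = 277 / 13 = 21.31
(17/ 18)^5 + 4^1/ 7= 17497271/ 13226976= 1.32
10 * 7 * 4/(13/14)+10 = 4050/13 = 311.54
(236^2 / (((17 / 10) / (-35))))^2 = 1314880418546.71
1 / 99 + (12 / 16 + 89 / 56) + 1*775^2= 3329878025 / 5544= 600627.35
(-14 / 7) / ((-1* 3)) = 2 / 3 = 0.67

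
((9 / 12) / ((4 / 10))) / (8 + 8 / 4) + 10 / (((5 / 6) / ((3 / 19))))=633 / 304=2.08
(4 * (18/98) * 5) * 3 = 540/49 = 11.02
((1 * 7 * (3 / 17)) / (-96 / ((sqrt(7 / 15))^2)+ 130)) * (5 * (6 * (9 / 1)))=-3969 / 901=-4.41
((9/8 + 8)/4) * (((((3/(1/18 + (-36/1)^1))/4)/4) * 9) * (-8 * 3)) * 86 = 2288331/10352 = 221.05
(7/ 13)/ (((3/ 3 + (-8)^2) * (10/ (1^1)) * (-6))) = -7/ 50700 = -0.00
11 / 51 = 0.22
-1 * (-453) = 453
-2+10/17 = -24/17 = -1.41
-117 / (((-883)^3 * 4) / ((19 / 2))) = 2223 / 5507723096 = 0.00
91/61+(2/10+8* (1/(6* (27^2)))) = 1129712/667035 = 1.69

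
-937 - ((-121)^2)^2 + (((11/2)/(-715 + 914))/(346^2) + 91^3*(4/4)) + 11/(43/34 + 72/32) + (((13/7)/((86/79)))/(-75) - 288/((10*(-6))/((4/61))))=-3349690698576690811713317/15681614181605400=-213606243.58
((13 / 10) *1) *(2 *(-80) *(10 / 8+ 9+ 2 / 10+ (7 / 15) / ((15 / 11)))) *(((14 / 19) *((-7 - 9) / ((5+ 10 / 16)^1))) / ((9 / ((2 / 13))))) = 139245568 / 1731375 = 80.42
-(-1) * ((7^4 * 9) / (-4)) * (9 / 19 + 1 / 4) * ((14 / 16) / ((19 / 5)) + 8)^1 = -32176.40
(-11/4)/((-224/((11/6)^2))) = 1331/32256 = 0.04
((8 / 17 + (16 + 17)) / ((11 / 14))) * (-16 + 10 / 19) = -2342004 / 3553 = -659.16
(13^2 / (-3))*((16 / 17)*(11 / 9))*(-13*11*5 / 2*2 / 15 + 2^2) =3896464 / 1377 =2829.68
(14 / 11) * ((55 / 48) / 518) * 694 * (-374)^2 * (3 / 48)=60671215 / 3552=17080.86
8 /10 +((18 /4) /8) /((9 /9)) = 109 /80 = 1.36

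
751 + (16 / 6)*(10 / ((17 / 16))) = 39581 / 51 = 776.10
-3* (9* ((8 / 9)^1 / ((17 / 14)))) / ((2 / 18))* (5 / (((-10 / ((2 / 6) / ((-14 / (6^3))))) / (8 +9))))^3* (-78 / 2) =28396427904 / 49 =579518936.82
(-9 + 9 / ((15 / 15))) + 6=6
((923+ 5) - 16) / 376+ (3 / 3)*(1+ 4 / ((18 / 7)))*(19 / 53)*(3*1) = 38665 / 7473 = 5.17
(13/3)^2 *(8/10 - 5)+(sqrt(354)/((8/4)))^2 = 289/30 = 9.63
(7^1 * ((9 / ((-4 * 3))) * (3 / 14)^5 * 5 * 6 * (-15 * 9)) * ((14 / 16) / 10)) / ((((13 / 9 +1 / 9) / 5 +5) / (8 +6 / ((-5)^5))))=6641418177 / 5246528000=1.27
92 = 92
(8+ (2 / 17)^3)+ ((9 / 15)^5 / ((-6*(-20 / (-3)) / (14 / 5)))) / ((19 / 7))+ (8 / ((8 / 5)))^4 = 18465192438409 / 29170937500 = 633.00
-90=-90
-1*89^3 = -704969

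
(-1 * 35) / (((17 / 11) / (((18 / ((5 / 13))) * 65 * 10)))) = -11711700 / 17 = -688923.53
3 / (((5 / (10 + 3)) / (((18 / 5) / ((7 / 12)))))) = 8424 / 175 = 48.14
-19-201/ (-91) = -1528/ 91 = -16.79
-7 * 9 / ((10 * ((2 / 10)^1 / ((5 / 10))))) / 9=-7 / 4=-1.75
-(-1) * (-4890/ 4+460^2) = 420755/ 2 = 210377.50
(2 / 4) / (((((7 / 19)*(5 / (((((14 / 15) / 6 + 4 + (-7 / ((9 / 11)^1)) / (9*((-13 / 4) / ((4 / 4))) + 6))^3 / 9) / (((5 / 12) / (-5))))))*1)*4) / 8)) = -515625347685316 / 7696188320625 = -67.00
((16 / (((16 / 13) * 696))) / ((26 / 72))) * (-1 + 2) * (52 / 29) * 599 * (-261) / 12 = -70083 / 58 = -1208.33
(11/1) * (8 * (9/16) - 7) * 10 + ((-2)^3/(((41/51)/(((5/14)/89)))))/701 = -4924052845/17905643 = -275.00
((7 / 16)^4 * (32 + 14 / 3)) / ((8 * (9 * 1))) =132055 / 7077888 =0.02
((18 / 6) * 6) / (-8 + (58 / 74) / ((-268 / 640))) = -22311 / 12236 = -1.82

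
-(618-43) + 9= -566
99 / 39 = 33 / 13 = 2.54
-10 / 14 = -5 / 7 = -0.71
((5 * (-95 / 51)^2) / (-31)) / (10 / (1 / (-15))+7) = 45125 / 11530233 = 0.00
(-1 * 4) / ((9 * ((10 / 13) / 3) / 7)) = -12.13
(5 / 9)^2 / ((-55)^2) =1 / 9801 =0.00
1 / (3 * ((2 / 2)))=0.33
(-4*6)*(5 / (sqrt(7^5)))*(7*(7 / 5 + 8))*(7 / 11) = -1128*sqrt(7) / 77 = -38.76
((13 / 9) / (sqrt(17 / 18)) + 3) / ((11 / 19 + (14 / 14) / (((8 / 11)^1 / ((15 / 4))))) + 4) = 7904 * sqrt(34) / 301869 + 608 / 1973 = 0.46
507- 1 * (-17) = 524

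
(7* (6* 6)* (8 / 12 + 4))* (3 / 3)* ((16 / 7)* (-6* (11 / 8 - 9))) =122976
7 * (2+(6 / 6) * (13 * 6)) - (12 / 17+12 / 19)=180448 / 323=558.66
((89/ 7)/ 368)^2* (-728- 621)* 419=-4477194751/ 6635776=-674.71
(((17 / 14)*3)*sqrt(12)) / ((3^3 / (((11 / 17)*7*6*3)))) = 22*sqrt(3) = 38.11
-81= -81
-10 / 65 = -2 / 13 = -0.15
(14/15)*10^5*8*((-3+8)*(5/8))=7000000/3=2333333.33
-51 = -51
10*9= 90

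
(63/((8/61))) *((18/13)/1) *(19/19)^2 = 34587/52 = 665.13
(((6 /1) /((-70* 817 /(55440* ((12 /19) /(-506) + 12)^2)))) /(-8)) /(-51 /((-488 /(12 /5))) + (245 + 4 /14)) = 767082403296720 /1799374707479723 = 0.43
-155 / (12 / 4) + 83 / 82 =-50.65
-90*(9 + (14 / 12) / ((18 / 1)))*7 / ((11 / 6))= -3115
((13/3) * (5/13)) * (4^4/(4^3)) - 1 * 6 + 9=29/3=9.67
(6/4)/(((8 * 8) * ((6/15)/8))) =15/32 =0.47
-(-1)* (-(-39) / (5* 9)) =13 / 15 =0.87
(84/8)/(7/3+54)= 63/338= 0.19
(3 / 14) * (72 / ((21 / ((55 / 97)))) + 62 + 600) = 676227 / 4753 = 142.27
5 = 5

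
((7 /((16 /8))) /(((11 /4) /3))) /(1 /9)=378 /11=34.36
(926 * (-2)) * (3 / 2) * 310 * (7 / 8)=-1507065 / 2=-753532.50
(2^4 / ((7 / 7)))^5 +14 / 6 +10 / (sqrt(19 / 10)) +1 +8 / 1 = 10 * sqrt(190) / 19 +3145762 / 3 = 1048594.59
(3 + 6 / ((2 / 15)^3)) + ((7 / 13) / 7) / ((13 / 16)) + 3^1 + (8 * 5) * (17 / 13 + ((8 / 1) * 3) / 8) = 1831725 / 676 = 2709.65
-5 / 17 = -0.29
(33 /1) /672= 11 /224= 0.05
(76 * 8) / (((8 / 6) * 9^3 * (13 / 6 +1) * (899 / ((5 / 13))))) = 80 / 946647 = 0.00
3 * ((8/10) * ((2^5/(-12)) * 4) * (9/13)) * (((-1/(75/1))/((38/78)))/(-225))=-128/59375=-0.00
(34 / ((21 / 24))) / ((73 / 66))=17952 / 511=35.13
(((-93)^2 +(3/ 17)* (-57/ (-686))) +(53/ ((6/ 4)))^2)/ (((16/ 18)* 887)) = 1038817513/ 82753552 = 12.55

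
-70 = -70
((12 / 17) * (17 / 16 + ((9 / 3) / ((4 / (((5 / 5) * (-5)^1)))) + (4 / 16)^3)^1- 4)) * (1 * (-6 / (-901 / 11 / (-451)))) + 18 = 21270771 / 122536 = 173.59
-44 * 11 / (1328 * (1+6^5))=-11 / 234724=-0.00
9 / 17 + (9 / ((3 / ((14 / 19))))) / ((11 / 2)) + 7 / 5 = 41416 / 17765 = 2.33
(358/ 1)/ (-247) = -358/ 247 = -1.45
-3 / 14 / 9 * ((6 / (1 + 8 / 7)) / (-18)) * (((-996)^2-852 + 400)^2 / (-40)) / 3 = -61449947881 / 2025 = -30345653.27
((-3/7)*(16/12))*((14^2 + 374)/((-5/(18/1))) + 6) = 8184/7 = 1169.14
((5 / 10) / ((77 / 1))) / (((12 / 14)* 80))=1 / 10560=0.00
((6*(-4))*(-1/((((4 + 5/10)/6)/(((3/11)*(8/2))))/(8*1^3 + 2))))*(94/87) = 120320/319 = 377.18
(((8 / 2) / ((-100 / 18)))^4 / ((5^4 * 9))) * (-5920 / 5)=-13810176 / 244140625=-0.06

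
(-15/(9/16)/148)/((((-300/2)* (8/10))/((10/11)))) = 5/3663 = 0.00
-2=-2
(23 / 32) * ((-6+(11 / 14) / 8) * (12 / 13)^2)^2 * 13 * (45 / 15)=708.86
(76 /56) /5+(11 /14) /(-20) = 13 /56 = 0.23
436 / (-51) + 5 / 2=-617 / 102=-6.05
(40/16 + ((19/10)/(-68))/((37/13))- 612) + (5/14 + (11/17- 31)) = -112629729/176120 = -639.51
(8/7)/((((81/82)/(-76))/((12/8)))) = -24928/189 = -131.89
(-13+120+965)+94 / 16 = 1077.88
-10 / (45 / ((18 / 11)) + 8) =-20 / 71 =-0.28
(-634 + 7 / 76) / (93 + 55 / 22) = -48177 / 7258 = -6.64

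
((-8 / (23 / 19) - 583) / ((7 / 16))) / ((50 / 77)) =-1193368 / 575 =-2075.42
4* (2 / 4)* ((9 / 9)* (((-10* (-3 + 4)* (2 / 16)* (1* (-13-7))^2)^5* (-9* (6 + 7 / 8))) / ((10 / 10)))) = 3867187500000000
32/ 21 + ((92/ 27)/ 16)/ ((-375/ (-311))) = 482071/ 283500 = 1.70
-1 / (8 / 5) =-5 / 8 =-0.62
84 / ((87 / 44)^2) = 54208 / 2523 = 21.49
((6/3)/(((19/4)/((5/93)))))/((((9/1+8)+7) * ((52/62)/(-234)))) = -5/19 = -0.26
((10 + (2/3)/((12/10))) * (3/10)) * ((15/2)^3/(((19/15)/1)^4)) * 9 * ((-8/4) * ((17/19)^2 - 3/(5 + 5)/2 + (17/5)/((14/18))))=-26019593296875/554646176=-46912.06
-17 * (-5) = 85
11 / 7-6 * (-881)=37013 / 7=5287.57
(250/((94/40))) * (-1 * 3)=-15000/47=-319.15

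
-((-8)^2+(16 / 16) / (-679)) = -43455 / 679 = -64.00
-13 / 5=-2.60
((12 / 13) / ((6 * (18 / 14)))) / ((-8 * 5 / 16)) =-28 / 585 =-0.05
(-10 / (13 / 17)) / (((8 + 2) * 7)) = -17 / 91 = -0.19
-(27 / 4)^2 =-729 / 16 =-45.56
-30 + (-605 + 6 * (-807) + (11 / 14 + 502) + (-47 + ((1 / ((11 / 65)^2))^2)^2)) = 4445958594211093 / 3001024334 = 1481480.35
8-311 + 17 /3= -892 /3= -297.33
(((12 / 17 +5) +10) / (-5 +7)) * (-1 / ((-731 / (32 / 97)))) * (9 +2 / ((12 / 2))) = 39872 / 1205419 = 0.03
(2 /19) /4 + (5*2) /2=191 /38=5.03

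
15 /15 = 1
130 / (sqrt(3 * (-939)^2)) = 130 * sqrt(3) / 2817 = 0.08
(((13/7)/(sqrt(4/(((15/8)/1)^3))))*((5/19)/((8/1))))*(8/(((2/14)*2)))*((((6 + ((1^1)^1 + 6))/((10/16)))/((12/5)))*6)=12675*sqrt(30)/608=114.18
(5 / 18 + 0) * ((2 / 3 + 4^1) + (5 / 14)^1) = 1055 / 756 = 1.40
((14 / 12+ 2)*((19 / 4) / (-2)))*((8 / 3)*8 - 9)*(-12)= 13357 / 12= 1113.08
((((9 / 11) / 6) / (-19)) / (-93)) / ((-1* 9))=-1 / 116622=-0.00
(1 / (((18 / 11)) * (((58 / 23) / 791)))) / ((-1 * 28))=-28589 / 4176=-6.85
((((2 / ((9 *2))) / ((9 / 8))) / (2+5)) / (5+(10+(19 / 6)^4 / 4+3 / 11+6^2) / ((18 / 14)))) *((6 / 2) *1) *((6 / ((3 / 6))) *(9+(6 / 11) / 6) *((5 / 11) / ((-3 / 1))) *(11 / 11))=-27648000 / 2392496953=-0.01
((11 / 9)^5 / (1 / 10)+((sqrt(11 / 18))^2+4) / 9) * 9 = 3281527 / 13122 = 250.08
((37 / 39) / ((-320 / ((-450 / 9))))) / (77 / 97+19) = 0.01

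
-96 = -96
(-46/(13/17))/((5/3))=-2346/65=-36.09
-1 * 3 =-3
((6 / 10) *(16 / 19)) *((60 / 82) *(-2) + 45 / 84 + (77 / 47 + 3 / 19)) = 10684164 / 24347645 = 0.44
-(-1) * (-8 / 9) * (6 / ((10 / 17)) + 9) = -256 / 15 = -17.07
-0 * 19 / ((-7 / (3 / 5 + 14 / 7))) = 0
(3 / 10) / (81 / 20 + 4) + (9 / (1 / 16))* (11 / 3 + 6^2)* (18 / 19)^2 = 297962934 / 58121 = 5126.60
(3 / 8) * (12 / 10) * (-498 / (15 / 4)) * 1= -1494 / 25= -59.76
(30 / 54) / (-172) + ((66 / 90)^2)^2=2490127 / 8707500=0.29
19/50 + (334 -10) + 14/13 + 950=829047/650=1275.46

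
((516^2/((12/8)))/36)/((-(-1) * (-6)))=-7396/9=-821.78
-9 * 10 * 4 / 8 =-45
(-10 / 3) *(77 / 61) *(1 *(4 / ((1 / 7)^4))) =-7395080 / 183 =-40410.27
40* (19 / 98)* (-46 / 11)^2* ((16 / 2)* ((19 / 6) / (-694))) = -30555040 / 6172089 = -4.95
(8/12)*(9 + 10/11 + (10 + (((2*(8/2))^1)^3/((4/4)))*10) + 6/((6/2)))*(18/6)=113122/11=10283.82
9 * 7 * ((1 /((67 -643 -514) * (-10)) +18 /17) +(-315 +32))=-3291352029 /185300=-17762.29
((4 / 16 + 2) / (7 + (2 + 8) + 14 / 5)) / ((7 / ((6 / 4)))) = 15 / 616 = 0.02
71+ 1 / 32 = 2273 / 32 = 71.03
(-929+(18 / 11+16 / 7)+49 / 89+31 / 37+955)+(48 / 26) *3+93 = 428020149 / 3296293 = 129.85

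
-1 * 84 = -84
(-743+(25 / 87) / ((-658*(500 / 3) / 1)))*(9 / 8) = -2552026689 / 3053120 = -835.88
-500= -500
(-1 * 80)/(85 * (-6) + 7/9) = 720/4583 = 0.16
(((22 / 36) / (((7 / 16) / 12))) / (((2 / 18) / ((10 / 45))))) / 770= 32 / 735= 0.04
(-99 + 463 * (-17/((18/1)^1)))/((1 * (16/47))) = -453691/288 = -1575.32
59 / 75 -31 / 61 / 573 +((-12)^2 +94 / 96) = 2037968869 / 13981200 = 145.76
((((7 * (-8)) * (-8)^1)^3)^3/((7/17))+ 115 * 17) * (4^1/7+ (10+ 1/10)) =1318783816859083325484452001/70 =18839768812272618935492170.00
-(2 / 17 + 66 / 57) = -412 / 323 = -1.28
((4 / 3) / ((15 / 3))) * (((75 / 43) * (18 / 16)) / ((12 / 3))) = 45 / 344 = 0.13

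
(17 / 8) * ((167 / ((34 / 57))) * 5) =47595 / 16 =2974.69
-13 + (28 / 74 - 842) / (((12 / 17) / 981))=-1169656.65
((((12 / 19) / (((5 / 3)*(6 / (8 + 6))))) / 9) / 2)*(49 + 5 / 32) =11011 / 4560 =2.41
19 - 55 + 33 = -3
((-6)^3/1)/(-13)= 216/13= 16.62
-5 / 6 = -0.83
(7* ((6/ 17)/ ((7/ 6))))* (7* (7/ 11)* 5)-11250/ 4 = -1034235/ 374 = -2765.33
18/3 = 6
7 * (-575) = -4025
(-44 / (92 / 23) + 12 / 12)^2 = 100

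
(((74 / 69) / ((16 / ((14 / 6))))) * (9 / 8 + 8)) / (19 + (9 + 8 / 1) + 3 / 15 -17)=94535 / 1271808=0.07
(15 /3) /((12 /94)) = 39.17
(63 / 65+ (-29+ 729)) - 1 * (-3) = 45758 / 65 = 703.97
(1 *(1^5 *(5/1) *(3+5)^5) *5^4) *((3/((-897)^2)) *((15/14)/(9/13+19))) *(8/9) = 8000000/433251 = 18.47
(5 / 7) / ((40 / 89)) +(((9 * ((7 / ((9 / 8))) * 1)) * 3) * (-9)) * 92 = -7789735 / 56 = -139102.41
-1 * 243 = -243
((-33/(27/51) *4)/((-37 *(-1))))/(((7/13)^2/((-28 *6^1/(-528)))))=-5746/777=-7.40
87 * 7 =609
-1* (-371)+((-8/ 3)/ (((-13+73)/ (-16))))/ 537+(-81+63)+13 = 366.00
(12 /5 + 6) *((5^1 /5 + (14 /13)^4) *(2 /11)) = 5626068 /1570855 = 3.58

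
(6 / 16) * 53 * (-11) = -1749 / 8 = -218.62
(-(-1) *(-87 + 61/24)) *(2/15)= -2027/180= -11.26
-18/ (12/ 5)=-15/ 2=-7.50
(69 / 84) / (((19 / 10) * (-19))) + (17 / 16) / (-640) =-631759 / 25876480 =-0.02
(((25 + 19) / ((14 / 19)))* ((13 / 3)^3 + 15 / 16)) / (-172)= -7431413 / 260064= -28.58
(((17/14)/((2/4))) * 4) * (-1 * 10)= -680/7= -97.14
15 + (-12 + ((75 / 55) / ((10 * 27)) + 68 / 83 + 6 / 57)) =3.93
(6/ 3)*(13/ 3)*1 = 26/ 3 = 8.67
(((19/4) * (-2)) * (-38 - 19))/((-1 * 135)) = -361/90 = -4.01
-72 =-72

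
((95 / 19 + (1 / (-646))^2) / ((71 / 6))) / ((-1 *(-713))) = 6259743 / 10562893934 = 0.00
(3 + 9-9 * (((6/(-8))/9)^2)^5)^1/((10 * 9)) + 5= 3178424696831/619173642240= 5.13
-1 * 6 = -6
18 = 18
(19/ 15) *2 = 38/ 15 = 2.53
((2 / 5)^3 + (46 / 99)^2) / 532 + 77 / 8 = 12547190941 / 1303533000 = 9.63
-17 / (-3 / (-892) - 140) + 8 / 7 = 1105164 / 874139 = 1.26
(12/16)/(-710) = -3/2840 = -0.00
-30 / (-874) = 15 / 437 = 0.03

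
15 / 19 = 0.79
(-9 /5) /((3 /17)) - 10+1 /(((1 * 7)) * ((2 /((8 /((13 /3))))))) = -9131 /455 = -20.07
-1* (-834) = 834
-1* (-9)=9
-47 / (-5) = 47 / 5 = 9.40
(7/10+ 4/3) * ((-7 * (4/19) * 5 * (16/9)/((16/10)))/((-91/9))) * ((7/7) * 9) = 3660/247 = 14.82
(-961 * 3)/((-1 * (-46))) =-2883/46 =-62.67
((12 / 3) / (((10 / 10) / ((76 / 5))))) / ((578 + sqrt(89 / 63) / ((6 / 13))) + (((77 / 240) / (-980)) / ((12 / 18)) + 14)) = 1462870834145280 / 14243460982384201-254951424000 * sqrt(623) / 14243460982384201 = 0.10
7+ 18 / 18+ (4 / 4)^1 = 9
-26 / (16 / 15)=-195 / 8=-24.38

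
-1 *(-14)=14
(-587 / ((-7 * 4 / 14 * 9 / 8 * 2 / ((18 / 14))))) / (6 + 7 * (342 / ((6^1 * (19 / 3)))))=1174 / 483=2.43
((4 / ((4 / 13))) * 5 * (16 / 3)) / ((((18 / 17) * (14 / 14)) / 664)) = 5869760 / 27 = 217398.52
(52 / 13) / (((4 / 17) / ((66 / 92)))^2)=314721 / 8464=37.18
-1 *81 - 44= -125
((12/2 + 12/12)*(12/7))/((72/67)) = 67/6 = 11.17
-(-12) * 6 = 72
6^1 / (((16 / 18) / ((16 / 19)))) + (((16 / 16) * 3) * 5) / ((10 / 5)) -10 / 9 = 4129 / 342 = 12.07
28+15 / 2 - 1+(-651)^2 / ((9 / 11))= 1036027 / 2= 518013.50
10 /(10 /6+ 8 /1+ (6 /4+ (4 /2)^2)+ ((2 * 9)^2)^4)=60 /66119763547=0.00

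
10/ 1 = 10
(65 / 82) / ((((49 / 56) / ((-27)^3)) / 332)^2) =88822314837434880 / 2009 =44212202507433.99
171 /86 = 1.99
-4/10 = -2/5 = -0.40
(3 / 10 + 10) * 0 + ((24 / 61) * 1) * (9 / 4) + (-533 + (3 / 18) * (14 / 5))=-486458 / 915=-531.65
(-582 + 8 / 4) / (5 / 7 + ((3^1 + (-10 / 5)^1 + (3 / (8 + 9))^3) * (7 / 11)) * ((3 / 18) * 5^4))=-131648748 / 15290879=-8.61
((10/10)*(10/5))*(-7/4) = -3.50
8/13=0.62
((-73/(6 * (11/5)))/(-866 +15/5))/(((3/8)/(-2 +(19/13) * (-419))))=-11661020/1110681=-10.50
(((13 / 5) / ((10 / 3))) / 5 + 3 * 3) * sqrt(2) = 2289 * sqrt(2) / 250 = 12.95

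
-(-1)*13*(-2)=-26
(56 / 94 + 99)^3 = 102568953241 / 103823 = 987921.30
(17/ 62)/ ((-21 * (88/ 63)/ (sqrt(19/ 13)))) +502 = 501.99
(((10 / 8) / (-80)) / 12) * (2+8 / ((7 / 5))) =-9 / 896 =-0.01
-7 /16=-0.44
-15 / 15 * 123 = -123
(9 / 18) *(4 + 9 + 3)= 8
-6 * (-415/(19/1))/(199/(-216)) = -537840/3781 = -142.25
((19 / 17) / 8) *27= 513 / 136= 3.77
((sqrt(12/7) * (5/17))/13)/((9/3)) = 10 * sqrt(21)/4641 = 0.01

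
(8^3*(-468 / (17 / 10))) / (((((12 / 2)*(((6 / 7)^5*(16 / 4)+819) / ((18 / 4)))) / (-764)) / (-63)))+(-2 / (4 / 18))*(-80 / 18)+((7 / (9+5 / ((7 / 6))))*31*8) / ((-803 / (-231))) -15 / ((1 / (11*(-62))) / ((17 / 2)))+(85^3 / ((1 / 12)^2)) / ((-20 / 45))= -390143292881391261 / 1902320213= -205088128.81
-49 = -49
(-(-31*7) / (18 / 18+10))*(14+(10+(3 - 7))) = 4340 / 11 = 394.55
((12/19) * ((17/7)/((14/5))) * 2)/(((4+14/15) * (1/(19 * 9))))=68850/1813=37.98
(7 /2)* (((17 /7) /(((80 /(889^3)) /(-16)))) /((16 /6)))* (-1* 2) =35832363819 /40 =895809095.48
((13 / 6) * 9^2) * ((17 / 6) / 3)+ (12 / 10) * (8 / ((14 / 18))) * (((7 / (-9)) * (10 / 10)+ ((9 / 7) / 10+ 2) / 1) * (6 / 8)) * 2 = 934719 / 4900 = 190.76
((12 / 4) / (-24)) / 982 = -1 / 7856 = -0.00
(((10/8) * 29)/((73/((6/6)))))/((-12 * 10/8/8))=-58/219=-0.26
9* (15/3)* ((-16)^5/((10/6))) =-28311552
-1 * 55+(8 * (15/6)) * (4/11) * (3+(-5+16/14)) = -4715/77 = -61.23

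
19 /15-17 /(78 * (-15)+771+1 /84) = 131641 /100545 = 1.31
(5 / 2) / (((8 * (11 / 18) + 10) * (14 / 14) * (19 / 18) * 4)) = 405 / 10184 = 0.04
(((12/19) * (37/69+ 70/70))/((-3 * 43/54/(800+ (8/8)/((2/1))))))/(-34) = 3054708/319447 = 9.56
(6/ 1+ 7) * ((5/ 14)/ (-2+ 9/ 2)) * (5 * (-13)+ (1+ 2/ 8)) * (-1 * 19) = 62985/ 28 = 2249.46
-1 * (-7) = 7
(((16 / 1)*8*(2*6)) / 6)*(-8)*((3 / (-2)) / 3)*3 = 3072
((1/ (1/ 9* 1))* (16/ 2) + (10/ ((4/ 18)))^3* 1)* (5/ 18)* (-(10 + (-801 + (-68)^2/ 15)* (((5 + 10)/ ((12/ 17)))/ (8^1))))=6317266855/ 192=32902431.54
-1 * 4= -4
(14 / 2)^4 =2401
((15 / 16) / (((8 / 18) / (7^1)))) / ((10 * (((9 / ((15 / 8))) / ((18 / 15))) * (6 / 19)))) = 1197 / 1024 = 1.17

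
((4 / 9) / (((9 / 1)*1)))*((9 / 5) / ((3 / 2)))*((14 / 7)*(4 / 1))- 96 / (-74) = 8848 / 4995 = 1.77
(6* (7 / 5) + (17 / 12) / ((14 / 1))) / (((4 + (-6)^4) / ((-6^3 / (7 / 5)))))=-64269 / 63700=-1.01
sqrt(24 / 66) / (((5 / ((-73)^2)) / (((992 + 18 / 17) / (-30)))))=-89964178* sqrt(11) / 14025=-21274.68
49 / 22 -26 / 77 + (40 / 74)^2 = 459979 / 210826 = 2.18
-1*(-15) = 15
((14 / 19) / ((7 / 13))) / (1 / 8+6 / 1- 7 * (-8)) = 208 / 9443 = 0.02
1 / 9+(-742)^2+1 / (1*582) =961284941 / 1746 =550564.11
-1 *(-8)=8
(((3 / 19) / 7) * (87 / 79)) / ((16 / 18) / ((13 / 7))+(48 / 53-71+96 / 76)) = -1618461 / 4453435637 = -0.00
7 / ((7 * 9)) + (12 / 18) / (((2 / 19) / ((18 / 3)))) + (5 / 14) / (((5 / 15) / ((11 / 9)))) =4967 / 126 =39.42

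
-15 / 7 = -2.14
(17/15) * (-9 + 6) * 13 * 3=-663/5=-132.60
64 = 64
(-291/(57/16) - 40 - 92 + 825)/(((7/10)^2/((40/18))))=23230000/8379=2772.41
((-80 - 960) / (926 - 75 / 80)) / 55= -3328 / 162811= -0.02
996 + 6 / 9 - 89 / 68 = 203053 / 204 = 995.36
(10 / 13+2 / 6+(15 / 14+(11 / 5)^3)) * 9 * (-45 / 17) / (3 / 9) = -70883181 / 77350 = -916.40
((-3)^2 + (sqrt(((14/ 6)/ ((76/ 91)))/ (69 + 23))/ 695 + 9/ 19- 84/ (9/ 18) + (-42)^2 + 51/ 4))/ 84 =19.26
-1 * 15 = -15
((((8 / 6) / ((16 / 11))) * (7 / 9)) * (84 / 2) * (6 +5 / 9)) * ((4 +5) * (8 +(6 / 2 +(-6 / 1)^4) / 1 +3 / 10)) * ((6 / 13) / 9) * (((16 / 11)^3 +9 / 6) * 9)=92104082791 / 18876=4879427.99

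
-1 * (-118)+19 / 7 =845 / 7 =120.71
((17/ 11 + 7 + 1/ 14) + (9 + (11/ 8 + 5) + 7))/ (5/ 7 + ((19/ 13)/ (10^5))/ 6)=18613725000/ 429001463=43.39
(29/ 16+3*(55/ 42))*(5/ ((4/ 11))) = 78.94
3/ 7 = 0.43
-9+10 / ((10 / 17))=8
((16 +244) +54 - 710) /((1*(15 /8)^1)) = -1056 /5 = -211.20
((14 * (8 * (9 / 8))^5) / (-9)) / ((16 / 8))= -45927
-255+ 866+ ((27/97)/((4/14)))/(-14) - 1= 236653/388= 609.93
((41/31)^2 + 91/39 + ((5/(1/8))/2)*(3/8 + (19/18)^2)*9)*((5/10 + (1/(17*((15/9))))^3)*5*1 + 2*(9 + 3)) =6128885320931/849850740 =7211.72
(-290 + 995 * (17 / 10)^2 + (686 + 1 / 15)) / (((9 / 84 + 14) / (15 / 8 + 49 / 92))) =608716997 / 1090200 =558.35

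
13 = 13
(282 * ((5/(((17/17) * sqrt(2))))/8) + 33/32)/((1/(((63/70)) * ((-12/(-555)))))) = 2.45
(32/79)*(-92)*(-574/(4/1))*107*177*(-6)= -48006274176/79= -607674356.66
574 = 574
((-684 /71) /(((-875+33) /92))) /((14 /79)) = 1242828 /209237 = 5.94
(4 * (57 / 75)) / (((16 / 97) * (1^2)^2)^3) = 17340787 / 25600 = 677.37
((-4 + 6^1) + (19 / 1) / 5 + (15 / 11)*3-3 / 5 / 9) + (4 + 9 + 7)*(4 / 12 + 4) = 96.49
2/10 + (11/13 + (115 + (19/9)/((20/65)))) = 287603/2340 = 122.91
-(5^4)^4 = -152587890625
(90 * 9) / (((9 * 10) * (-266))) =-0.03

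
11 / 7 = 1.57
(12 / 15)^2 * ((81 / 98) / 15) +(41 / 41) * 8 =8.04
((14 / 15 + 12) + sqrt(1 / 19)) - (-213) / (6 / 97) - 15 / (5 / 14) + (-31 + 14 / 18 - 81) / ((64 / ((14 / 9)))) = sqrt(19) / 19 + 44216021 / 12960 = 3411.96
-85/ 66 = -1.29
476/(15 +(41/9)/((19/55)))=20349/1205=16.89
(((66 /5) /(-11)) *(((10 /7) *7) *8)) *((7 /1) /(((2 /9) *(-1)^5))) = 3024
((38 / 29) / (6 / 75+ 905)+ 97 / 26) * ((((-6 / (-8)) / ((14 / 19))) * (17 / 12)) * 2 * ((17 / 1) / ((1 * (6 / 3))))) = 20566847673 / 224800576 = 91.49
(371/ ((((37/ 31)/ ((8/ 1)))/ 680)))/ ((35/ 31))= 55415104/ 37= 1497705.51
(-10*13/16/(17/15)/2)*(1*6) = -2925/136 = -21.51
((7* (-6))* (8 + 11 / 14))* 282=-104058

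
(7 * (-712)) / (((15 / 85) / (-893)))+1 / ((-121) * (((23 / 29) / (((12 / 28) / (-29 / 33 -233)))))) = 1034193370168895 / 41005734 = 25220701.33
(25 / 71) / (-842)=-25 / 59782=-0.00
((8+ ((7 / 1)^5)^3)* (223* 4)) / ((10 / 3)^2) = 9528355950471657 / 25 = 381134238018866.28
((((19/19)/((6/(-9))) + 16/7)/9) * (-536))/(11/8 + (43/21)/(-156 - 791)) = -22334048/655239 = -34.09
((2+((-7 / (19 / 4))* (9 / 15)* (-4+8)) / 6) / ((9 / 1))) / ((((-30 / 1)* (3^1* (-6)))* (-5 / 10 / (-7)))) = 469 / 115425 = 0.00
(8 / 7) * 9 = 72 / 7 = 10.29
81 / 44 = 1.84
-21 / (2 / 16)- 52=-220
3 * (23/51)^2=529/867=0.61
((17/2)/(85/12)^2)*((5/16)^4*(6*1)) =675/69632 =0.01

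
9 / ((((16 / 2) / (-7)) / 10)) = -315 / 4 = -78.75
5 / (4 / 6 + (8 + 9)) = 15 / 53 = 0.28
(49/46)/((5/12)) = 294/115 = 2.56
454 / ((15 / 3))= 454 / 5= 90.80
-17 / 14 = -1.21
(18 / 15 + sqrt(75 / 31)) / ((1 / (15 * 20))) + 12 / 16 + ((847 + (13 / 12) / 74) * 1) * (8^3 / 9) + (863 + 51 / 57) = 1500 * sqrt(93) / 31 + 3751432663 / 75924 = 49876.99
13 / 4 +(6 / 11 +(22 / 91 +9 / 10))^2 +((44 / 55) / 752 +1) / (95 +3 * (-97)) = 114750852903 / 18837618800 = 6.09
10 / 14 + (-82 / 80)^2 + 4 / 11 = 262237 / 123200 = 2.13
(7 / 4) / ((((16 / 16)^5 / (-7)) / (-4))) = 49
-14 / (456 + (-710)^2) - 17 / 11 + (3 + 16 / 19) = 121091977 / 52726102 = 2.30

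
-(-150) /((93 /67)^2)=224450 /2883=77.85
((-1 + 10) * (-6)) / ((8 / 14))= -189 / 2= -94.50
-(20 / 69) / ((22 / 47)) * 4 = -1880 / 759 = -2.48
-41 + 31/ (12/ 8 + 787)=-64595/ 1577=-40.96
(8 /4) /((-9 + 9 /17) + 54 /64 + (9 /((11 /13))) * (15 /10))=11968 /49833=0.24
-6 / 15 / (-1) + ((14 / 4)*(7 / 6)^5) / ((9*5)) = 79517 / 139968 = 0.57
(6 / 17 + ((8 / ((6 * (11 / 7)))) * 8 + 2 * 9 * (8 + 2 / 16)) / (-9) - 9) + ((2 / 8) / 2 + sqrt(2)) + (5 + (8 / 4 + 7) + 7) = -182825 / 40392 + sqrt(2) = -3.11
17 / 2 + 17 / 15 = 289 / 30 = 9.63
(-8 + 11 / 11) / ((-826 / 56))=28 / 59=0.47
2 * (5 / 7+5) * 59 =4720 / 7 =674.29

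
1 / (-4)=-1 / 4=-0.25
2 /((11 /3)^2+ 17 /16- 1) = 288 /1945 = 0.15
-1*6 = -6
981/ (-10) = -981/ 10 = -98.10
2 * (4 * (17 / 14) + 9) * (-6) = -1164 / 7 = -166.29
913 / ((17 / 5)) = 4565 / 17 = 268.53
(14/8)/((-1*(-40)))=7/160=0.04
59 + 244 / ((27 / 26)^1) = 7937 / 27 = 293.96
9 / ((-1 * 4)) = -2.25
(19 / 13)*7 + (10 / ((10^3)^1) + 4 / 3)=11.57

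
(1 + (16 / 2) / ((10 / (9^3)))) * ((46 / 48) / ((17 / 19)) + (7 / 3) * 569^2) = 300104425063 / 680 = 441330036.86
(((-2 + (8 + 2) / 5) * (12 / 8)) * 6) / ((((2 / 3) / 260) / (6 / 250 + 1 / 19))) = 0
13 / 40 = 0.32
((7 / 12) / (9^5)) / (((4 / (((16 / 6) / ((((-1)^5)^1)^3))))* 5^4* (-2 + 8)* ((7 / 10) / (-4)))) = 2 / 199290375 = 0.00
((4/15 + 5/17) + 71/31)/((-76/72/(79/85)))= -10683012/4255525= -2.51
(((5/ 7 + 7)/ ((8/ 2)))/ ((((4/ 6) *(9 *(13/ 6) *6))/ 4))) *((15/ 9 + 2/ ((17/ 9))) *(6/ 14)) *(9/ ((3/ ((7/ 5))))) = 3753/ 7735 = 0.49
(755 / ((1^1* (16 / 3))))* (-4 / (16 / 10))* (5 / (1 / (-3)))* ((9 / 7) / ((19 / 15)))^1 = 22933125 / 4256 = 5388.42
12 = 12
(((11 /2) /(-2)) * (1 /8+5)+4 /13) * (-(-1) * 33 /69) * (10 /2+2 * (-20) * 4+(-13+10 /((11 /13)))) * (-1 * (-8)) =4926365 /598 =8238.07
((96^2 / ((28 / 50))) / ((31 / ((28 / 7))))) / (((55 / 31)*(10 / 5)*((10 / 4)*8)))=2304 / 77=29.92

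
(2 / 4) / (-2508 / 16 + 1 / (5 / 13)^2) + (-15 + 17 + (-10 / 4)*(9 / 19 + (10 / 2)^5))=-2226182528 / 284981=-7811.69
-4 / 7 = -0.57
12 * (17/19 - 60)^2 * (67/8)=253486929/722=351089.93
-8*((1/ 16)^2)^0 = -8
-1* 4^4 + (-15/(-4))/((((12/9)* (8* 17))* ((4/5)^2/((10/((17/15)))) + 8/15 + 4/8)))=-1154971241/4511936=-255.98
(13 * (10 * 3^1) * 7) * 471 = 1285830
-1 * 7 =-7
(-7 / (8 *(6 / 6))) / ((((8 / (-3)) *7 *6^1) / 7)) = 7 / 128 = 0.05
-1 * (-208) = 208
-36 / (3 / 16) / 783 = -64 / 261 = -0.25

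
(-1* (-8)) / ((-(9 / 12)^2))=-128 / 9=-14.22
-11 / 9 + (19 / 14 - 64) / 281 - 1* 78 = -2812835 / 35406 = -79.45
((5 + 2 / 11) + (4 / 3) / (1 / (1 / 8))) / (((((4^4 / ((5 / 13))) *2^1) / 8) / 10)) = 0.32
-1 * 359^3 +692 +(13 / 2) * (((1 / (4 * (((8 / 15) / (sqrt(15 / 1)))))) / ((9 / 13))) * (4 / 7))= -46267587 +845 * sqrt(15) / 336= -46267577.26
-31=-31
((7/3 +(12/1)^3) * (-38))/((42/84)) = -394516/3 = -131505.33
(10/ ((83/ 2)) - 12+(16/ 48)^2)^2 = 75707401/ 558009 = 135.67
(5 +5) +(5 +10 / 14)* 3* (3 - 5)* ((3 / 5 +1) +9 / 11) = -802 / 11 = -72.91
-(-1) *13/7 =13/7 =1.86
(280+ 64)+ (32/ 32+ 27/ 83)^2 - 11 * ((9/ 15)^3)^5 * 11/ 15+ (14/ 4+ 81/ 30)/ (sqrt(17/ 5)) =31 * sqrt(85)/ 85+ 363447551151251139/ 1051177978515625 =349.12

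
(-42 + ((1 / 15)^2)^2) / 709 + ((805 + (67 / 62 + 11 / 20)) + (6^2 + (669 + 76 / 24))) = 6741716693749 / 4450747500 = 1514.74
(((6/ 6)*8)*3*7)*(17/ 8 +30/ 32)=1029/ 2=514.50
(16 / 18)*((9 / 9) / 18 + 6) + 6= 922 / 81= 11.38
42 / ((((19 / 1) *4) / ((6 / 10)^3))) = 567 / 4750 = 0.12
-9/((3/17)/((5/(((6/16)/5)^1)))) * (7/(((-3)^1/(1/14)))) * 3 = 1700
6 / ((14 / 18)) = 54 / 7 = 7.71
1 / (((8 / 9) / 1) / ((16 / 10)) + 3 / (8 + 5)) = 117 / 92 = 1.27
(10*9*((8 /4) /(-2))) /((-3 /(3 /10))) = 9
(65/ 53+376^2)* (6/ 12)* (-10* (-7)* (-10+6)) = -1049019020/ 53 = -19792811.70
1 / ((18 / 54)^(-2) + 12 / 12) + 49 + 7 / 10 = 249 / 5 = 49.80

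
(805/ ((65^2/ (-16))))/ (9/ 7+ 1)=-1127/ 845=-1.33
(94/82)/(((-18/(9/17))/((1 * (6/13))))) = -141/9061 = -0.02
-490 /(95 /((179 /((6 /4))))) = -35084 /57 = -615.51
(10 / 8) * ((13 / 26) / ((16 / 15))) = 75 / 128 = 0.59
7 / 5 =1.40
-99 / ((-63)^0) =-99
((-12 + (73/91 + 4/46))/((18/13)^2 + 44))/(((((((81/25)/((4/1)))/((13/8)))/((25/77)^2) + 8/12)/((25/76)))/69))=-2763348046875/2714571862016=-1.02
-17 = -17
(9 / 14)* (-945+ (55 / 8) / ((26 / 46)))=-873135 / 1456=-599.68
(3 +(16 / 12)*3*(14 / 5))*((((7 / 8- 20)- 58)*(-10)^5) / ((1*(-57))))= -109517500 / 57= -1921359.65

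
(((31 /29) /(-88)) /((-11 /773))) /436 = 23963 /12239392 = 0.00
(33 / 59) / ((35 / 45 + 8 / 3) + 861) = 297 / 459020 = 0.00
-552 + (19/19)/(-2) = -1105/2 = -552.50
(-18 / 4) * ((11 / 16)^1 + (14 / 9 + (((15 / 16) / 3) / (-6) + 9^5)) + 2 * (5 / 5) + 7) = -17009335 / 64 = -265770.86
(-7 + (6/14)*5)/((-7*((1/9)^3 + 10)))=24786/357259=0.07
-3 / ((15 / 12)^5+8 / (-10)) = -5120 / 3843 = -1.33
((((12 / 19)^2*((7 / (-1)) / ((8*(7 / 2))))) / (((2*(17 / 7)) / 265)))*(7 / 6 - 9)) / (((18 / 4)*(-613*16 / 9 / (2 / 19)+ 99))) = -104622 / 113270609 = -0.00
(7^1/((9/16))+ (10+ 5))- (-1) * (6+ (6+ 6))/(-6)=220/9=24.44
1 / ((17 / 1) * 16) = 0.00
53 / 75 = 0.71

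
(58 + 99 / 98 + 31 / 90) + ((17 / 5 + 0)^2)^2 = 53192386 / 275625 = 192.99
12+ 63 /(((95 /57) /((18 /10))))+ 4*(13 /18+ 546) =510059 /225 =2266.93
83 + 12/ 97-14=6705/ 97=69.12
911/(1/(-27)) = -24597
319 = 319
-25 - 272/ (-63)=-1303/ 63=-20.68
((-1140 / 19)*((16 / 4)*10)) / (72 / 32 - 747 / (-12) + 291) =-1600 / 237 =-6.75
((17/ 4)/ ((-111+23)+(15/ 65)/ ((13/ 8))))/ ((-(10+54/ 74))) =106301/ 23578624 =0.00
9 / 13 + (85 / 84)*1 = 1.70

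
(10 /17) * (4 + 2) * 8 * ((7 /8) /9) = 140 /51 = 2.75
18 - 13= 5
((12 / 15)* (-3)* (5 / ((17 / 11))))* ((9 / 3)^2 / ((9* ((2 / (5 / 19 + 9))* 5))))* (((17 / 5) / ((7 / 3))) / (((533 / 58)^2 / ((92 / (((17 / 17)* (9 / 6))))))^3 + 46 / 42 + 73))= -24792512633100114591744 / 181451921565601332557525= -0.14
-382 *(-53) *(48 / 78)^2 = 1295744 / 169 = 7667.12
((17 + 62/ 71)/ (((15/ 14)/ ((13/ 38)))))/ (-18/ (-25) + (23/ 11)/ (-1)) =-162855/ 39121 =-4.16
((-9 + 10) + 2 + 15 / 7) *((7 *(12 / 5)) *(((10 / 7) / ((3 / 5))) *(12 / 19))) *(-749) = -1848960 / 19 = -97313.68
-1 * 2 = -2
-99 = -99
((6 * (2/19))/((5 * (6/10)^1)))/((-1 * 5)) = -4/95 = -0.04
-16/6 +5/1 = 7/3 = 2.33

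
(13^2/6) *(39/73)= 2197/146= 15.05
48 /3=16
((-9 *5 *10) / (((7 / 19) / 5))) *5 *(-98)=2992500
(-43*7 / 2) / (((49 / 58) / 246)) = -306762 / 7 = -43823.14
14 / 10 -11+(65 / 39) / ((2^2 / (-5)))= -701 / 60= -11.68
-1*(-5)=5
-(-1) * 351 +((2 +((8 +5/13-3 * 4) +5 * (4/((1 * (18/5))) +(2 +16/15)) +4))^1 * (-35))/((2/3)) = -67927/78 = -870.86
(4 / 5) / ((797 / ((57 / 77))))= 228 / 306845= 0.00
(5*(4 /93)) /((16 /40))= 50 /93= 0.54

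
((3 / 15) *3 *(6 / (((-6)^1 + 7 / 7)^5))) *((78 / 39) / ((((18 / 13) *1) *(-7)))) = 26 / 109375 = 0.00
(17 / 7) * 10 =170 / 7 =24.29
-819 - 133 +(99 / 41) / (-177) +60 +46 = -2046507 / 2419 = -846.01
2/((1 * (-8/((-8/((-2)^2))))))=1/2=0.50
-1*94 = -94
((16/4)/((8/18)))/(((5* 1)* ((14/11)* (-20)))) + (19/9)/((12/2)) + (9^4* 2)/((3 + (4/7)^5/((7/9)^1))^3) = 29933956974536843580547/66502852323970645800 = 450.12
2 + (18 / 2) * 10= 92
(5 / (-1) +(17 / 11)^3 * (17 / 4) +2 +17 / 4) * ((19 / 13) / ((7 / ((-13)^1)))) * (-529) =226589744 / 9317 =24320.03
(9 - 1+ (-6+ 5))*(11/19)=4.05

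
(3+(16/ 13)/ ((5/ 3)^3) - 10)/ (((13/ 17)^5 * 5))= -15537495151/ 3016755625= -5.15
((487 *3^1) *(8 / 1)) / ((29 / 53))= 619464 / 29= 21360.83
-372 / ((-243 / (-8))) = -992 / 81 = -12.25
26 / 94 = 13 / 47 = 0.28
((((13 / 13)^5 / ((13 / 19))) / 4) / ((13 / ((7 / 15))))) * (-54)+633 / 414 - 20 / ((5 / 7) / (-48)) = 78409771 / 58305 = 1344.82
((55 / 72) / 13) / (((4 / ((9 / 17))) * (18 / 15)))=275 / 42432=0.01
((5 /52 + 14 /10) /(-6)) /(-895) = 389 /1396200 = 0.00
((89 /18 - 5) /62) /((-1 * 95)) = 1 /106020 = 0.00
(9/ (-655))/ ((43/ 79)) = -711/ 28165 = -0.03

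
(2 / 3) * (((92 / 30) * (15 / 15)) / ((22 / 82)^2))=154652 / 5445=28.40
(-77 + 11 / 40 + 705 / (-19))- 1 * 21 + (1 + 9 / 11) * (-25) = -1507181 / 8360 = -180.28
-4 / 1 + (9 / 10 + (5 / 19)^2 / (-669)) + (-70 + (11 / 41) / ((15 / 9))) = -1444467379 / 19803738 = -72.94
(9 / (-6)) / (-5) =3 / 10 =0.30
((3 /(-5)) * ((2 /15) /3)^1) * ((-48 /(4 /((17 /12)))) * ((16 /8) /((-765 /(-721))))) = 2884 /3375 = 0.85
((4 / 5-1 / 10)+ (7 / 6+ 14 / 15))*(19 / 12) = 133 / 30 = 4.43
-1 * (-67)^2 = -4489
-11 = -11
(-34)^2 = 1156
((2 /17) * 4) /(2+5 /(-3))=24 /17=1.41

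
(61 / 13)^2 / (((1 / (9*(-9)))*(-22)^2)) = -301401 / 81796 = -3.68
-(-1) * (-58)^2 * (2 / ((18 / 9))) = 3364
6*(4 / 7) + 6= 66 / 7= 9.43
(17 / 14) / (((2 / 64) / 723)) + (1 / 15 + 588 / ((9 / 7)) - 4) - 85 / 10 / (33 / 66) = 998554 / 35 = 28530.11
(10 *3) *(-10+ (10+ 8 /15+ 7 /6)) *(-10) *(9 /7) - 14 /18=-41359 /63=-656.49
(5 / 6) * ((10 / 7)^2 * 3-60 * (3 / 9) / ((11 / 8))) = -11350 / 1617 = -7.02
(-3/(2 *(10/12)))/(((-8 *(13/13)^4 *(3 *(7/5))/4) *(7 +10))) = 3/238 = 0.01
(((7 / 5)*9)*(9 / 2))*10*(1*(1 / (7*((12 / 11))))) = 297 / 4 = 74.25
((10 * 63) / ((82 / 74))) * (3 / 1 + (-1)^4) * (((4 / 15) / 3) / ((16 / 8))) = 4144 / 41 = 101.07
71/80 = 0.89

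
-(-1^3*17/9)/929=17/8361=0.00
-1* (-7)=7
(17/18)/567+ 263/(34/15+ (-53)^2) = 40979543/430376814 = 0.10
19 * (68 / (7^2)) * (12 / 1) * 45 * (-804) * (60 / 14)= -16828041600 / 343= -49061345.77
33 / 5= 6.60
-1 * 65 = -65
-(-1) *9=9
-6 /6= -1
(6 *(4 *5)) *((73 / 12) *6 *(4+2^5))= 157680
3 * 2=6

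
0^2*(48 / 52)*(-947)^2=0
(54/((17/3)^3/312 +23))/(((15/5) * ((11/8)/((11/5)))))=1213056/993325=1.22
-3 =-3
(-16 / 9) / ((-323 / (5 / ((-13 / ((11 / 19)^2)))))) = -9680 / 13642551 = -0.00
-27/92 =-0.29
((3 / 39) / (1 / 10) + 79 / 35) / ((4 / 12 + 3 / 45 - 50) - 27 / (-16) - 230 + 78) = -2448 / 161707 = -0.02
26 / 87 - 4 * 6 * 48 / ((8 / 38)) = -476038 / 87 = -5471.70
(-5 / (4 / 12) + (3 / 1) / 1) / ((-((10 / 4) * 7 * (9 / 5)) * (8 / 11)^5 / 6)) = 161051 / 14336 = 11.23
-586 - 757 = -1343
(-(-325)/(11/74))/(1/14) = 336700/11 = 30609.09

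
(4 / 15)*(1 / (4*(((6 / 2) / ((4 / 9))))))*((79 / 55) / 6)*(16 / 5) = 2528 / 334125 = 0.01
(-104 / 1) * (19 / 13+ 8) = -984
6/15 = 2/5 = 0.40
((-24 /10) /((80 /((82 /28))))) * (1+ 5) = -369 /700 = -0.53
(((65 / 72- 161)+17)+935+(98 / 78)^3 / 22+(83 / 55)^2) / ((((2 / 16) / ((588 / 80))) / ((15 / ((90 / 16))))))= 111738690540694 / 897199875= 124541.58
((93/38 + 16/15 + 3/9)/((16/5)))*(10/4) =3655/1216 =3.01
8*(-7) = -56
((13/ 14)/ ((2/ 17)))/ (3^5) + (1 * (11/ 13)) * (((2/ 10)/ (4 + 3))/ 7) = 111247/ 3095820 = 0.04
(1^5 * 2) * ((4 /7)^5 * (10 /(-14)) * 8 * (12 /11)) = -983040 /1294139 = -0.76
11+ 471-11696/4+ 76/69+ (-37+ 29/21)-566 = -3042.52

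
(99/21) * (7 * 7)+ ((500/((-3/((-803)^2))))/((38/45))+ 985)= -2418010646/19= -127263718.21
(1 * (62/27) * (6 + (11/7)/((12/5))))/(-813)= -0.02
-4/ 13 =-0.31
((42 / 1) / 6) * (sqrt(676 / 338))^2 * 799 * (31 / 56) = 24769 / 4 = 6192.25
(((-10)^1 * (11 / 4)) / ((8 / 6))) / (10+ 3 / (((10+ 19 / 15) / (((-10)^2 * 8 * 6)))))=-507 / 31664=-0.02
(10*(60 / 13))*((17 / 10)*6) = 6120 / 13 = 470.77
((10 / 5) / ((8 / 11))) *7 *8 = 154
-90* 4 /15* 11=-264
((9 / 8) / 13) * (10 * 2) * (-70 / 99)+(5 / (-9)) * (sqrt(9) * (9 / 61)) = -1.47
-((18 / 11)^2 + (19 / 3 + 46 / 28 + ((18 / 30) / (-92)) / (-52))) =-647557903 / 60780720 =-10.65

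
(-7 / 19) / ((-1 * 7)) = 1 / 19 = 0.05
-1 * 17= -17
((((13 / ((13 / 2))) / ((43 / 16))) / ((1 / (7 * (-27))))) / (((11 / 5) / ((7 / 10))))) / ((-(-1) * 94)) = -10584 / 22231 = -0.48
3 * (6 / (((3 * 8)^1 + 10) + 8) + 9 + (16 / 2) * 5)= 1032 / 7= 147.43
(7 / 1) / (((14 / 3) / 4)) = 6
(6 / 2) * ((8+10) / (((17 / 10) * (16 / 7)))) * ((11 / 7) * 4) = 1485 / 17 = 87.35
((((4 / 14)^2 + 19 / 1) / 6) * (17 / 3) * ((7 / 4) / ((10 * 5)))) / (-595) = -187 / 176400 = -0.00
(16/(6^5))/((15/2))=1/3645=0.00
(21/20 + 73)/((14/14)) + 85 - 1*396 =-4739/20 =-236.95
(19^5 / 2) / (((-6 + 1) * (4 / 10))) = -2476099 / 4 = -619024.75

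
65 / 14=4.64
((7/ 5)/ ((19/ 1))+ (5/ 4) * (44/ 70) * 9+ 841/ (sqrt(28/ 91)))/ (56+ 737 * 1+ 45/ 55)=104533/ 11613560+ 9251 * sqrt(13)/ 17464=1.92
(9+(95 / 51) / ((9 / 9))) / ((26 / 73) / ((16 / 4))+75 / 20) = 161768 / 57171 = 2.83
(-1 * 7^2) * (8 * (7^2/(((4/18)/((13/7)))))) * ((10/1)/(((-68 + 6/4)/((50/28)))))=819000/19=43105.26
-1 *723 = -723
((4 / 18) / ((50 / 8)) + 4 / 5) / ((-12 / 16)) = -752 / 675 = -1.11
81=81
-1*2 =-2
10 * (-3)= -30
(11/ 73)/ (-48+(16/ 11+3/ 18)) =-726/ 223453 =-0.00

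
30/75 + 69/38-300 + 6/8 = -112873/380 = -297.03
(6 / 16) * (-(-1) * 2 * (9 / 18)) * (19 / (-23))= -57 / 184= -0.31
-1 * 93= -93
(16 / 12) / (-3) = -4 / 9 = -0.44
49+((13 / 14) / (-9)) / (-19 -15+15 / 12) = 404423 / 8253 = 49.00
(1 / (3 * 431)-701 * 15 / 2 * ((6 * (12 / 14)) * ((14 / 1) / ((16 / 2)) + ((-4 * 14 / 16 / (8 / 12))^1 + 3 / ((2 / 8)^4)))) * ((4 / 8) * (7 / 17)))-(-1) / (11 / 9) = -4255790.80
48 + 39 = 87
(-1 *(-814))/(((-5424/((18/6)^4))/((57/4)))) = -626373/3616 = -173.22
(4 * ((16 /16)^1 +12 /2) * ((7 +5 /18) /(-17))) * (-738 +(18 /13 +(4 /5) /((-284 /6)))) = 122250772 /13845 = 8829.96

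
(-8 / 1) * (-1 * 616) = 4928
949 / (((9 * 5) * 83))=949 / 3735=0.25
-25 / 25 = -1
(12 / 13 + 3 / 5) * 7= 693 / 65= 10.66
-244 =-244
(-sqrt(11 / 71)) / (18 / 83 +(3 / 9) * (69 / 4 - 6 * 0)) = -332 * sqrt(781) / 140651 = -0.07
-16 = -16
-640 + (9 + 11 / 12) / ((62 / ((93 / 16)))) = -81801 / 128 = -639.07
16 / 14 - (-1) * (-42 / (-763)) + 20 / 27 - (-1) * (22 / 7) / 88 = 162695 / 82404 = 1.97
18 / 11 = 1.64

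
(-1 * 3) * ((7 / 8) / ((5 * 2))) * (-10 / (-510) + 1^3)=-91 / 340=-0.27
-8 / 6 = -4 / 3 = -1.33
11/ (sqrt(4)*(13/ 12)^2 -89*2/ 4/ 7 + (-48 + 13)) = -5544/ 19661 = -0.28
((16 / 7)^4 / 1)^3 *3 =844424930131968 / 13841287201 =61007.69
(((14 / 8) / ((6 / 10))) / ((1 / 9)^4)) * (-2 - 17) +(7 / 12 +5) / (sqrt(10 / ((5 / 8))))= -17452193 / 48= -363587.35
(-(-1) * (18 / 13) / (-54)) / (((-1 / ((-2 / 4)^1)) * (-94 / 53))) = 53 / 7332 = 0.01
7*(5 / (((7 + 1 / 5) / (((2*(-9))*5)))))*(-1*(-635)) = -555625 / 2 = -277812.50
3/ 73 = 0.04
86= 86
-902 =-902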